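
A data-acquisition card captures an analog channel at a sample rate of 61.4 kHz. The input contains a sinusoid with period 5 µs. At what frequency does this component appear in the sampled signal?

15.8 kHz

T = 5 µs → f = 1/T = 200 kHz.
200 kHz mod fs = 15.8 kHz.
15.8 kHz ≤ fs/2 = 30.7 kHz, appears at 15.8 kHz.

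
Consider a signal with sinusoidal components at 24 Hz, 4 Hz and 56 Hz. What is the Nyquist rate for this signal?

112 Hz

Highest-frequency component: 56 Hz.
Nyquist rate = 2 × 56 Hz = 112 Hz.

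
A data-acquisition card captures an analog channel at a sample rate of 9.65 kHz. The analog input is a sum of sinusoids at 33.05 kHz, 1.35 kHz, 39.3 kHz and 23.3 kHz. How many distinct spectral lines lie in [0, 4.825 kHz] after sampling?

fs/2 = 4.825 kHz.
33.05 kHz mod fs = 4.1 kHz.
4.1 kHz ≤ fs/2 = 4.825 kHz, appears at 4.1 kHz.
1.35 kHz ≤ fs/2 = 4.825 kHz, passes unchanged.
39.3 kHz mod fs = 0.7 kHz.
0.7 kHz ≤ fs/2 = 4.825 kHz, appears at 0.7 kHz.
23.3 kHz mod fs = 4 kHz.
4 kHz ≤ fs/2 = 4.825 kHz, appears at 4 kHz.
Distinct values: {0.7 kHz, 1.35 kHz, 4 kHz, 4.1 kHz} → 4.

4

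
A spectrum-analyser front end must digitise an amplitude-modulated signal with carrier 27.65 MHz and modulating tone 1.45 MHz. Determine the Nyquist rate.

58.2 MHz

AM sidebands sit at fc ± fm = 26.2 MHz and 29.1 MHz.
Highest-frequency component: 29.1 MHz.
Nyquist rate = 2 × 29.1 MHz = 58.2 MHz.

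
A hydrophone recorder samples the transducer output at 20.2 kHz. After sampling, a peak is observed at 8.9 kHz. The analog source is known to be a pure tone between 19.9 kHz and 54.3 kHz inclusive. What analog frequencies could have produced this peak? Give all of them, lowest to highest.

29.1 kHz, 31.5 kHz, 49.3 kHz, 51.7 kHz

Frequencies that alias to 8.9 kHz are k·fs ± 8.9 kHz for integer k ≥ 0.
k=0: 8.9 kHz.
k=1: 11.3 kHz, 29.1 kHz.
k=2: 31.5 kHz, 49.3 kHz.
k=3: 51.7 kHz, 69.5 kHz.
k=4: 71.9 kHz, 89.7 kHz.
Within [19.9 kHz, 54.3 kHz]: 29.1 kHz, 31.5 kHz, 49.3 kHz, 51.7 kHz.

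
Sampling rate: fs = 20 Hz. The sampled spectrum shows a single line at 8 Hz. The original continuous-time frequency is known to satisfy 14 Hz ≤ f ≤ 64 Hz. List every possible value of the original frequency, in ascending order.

Frequencies that alias to 8 Hz are k·fs ± 8 Hz for integer k ≥ 0.
k=0: 8 Hz.
k=1: 12 Hz, 28 Hz.
k=2: 32 Hz, 48 Hz.
k=3: 52 Hz, 68 Hz.
k=4: 72 Hz, 88 Hz.
Within [14 Hz, 64 Hz]: 28 Hz, 32 Hz, 48 Hz, 52 Hz.

28 Hz, 32 Hz, 48 Hz, 52 Hz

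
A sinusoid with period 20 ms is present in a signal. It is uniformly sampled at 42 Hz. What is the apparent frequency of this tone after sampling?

8 Hz

T = 20 ms → f = 1/T = 50 Hz.
50 Hz mod fs = 8 Hz.
8 Hz ≤ fs/2 = 21 Hz, appears at 8 Hz.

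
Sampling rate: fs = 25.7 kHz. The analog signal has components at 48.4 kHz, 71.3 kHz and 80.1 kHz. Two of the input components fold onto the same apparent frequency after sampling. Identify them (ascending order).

48.4 kHz, 80.1 kHz

fs/2 = 12.85 kHz.
48.4 kHz mod fs = 22.7 kHz.
22.7 kHz > fs/2 = 12.85 kHz, folds to fs − 22.7 kHz = 3 kHz.
71.3 kHz mod fs = 19.9 kHz.
19.9 kHz > fs/2 = 12.85 kHz, folds to fs − 19.9 kHz = 5.8 kHz.
80.1 kHz mod fs = 3 kHz.
3 kHz ≤ fs/2 = 12.85 kHz, appears at 3 kHz.
48.4 kHz and 80.1 kHz both map to 3 kHz.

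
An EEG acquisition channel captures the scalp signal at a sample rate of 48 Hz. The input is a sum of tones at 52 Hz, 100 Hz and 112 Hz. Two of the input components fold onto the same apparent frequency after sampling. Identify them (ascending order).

52 Hz, 100 Hz

fs/2 = 24 Hz.
52 Hz mod fs = 4 Hz.
4 Hz ≤ fs/2 = 24 Hz, appears at 4 Hz.
100 Hz mod fs = 4 Hz.
4 Hz ≤ fs/2 = 24 Hz, appears at 4 Hz.
112 Hz mod fs = 16 Hz.
16 Hz ≤ fs/2 = 24 Hz, appears at 16 Hz.
52 Hz and 100 Hz both map to 4 Hz.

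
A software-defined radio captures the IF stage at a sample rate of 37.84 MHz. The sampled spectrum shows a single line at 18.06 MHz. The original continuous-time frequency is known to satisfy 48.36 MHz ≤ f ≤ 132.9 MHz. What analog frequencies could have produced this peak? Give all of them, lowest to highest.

Frequencies that alias to 18.06 MHz are k·fs ± 18.06 MHz for integer k ≥ 0.
k=0: 18.06 MHz.
k=1: 19.78 MHz, 55.9 MHz.
k=2: 57.62 MHz, 93.74 MHz.
k=3: 95.46 MHz, 131.58 MHz.
k=4: 133.3 MHz, 169.42 MHz.
Within [48.36 MHz, 132.9 MHz]: 55.9 MHz, 57.62 MHz, 93.74 MHz, 95.46 MHz, 131.58 MHz.

55.9 MHz, 57.62 MHz, 93.74 MHz, 95.46 MHz, 131.58 MHz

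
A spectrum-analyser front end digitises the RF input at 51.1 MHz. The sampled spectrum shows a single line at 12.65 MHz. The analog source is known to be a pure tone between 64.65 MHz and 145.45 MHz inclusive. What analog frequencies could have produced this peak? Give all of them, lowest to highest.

89.55 MHz, 114.85 MHz, 140.65 MHz

Frequencies that alias to 12.65 MHz are k·fs ± 12.65 MHz for integer k ≥ 0.
k=0: 12.65 MHz.
k=1: 38.45 MHz, 63.75 MHz.
k=2: 89.55 MHz, 114.85 MHz.
k=3: 140.65 MHz, 165.95 MHz.
k=4: 191.75 MHz, 217.05 MHz.
Within [64.65 MHz, 145.45 MHz]: 89.55 MHz, 114.85 MHz, 140.65 MHz.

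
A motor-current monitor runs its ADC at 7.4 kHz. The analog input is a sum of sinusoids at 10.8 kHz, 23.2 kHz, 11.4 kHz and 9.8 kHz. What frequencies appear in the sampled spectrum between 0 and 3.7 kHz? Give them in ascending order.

1 kHz, 2.4 kHz, 3.4 kHz

fs/2 = 3.7 kHz.
10.8 kHz mod fs = 3.4 kHz.
3.4 kHz ≤ fs/2 = 3.7 kHz, appears at 3.4 kHz.
23.2 kHz mod fs = 1 kHz.
1 kHz ≤ fs/2 = 3.7 kHz, appears at 1 kHz.
11.4 kHz mod fs = 4 kHz.
4 kHz > fs/2 = 3.7 kHz, folds to fs − 4 kHz = 3.4 kHz.
9.8 kHz mod fs = 2.4 kHz.
2.4 kHz ≤ fs/2 = 3.7 kHz, appears at 2.4 kHz.
Distinct values: {1 kHz, 2.4 kHz, 3.4 kHz}.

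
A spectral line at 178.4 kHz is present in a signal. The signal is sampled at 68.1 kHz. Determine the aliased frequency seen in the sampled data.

25.9 kHz

178.4 kHz mod fs = 42.2 kHz.
42.2 kHz > fs/2 = 34.05 kHz, folds to fs − 42.2 kHz = 25.9 kHz.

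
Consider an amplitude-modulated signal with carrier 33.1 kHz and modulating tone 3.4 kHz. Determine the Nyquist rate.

AM sidebands sit at fc ± fm = 29.7 kHz and 36.5 kHz.
Highest-frequency component: 36.5 kHz.
Nyquist rate = 2 × 36.5 kHz = 73 kHz.

73 kHz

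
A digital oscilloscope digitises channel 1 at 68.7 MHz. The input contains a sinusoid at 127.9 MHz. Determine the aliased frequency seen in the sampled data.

9.5 MHz

127.9 MHz mod fs = 59.2 MHz.
59.2 MHz > fs/2 = 34.35 MHz, folds to fs − 59.2 MHz = 9.5 MHz.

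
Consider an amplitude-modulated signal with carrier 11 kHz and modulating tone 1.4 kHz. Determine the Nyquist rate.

AM sidebands sit at fc ± fm = 9.6 kHz and 12.4 kHz.
Highest-frequency component: 12.4 kHz.
Nyquist rate = 2 × 12.4 kHz = 24.8 kHz.

24.8 kHz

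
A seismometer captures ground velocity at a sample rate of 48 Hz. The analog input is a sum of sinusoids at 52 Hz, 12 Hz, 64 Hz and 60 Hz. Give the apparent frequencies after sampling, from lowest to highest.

4 Hz, 12 Hz, 16 Hz

fs/2 = 24 Hz.
52 Hz mod fs = 4 Hz.
4 Hz ≤ fs/2 = 24 Hz, appears at 4 Hz.
12 Hz ≤ fs/2 = 24 Hz, passes unchanged.
64 Hz mod fs = 16 Hz.
16 Hz ≤ fs/2 = 24 Hz, appears at 16 Hz.
60 Hz mod fs = 12 Hz.
12 Hz ≤ fs/2 = 24 Hz, appears at 12 Hz.
Distinct values: {4 Hz, 12 Hz, 16 Hz}.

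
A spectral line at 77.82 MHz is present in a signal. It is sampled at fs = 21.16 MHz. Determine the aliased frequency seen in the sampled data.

6.82 MHz

77.82 MHz mod fs = 14.34 MHz.
14.34 MHz > fs/2 = 10.58 MHz, folds to fs − 14.34 MHz = 6.82 MHz.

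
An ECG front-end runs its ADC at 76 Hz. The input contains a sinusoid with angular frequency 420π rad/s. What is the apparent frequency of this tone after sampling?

ω = 420π rad/s → f = ω/(2π) = 210 Hz.
210 Hz mod fs = 58 Hz.
58 Hz > fs/2 = 38 Hz, folds to fs − 58 Hz = 18 Hz.

18 Hz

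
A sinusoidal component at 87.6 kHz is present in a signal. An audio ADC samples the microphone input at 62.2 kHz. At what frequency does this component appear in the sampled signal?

25.4 kHz

87.6 kHz mod fs = 25.4 kHz.
25.4 kHz ≤ fs/2 = 31.1 kHz, appears at 25.4 kHz.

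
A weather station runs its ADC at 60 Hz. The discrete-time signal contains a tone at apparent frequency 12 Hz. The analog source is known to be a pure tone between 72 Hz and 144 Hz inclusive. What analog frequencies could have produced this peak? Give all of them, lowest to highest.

72 Hz, 108 Hz, 132 Hz

Frequencies that alias to 12 Hz are k·fs ± 12 Hz for integer k ≥ 0.
k=0: 12 Hz.
k=1: 48 Hz, 72 Hz.
k=2: 108 Hz, 132 Hz.
k=3: 168 Hz, 192 Hz.
Within [72 Hz, 144 Hz]: 72 Hz, 108 Hz, 132 Hz.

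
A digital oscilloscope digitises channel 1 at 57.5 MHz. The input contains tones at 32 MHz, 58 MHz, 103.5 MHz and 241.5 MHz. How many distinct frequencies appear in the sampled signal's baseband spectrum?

3

fs/2 = 28.75 MHz.
32 MHz > fs/2 = 28.75 MHz, folds to fs − 32 MHz = 25.5 MHz.
58 MHz mod fs = 0.5 MHz.
0.5 MHz ≤ fs/2 = 28.75 MHz, appears at 0.5 MHz.
103.5 MHz mod fs = 46 MHz.
46 MHz > fs/2 = 28.75 MHz, folds to fs − 46 MHz = 11.5 MHz.
241.5 MHz mod fs = 11.5 MHz.
11.5 MHz ≤ fs/2 = 28.75 MHz, appears at 11.5 MHz.
Distinct values: {0.5 MHz, 11.5 MHz, 25.5 MHz} → 3.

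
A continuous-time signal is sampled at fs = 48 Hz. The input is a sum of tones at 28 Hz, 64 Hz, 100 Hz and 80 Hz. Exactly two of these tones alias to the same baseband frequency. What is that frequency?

16 Hz

fs/2 = 24 Hz.
28 Hz > fs/2 = 24 Hz, folds to fs − 28 Hz = 20 Hz.
64 Hz mod fs = 16 Hz.
16 Hz ≤ fs/2 = 24 Hz, appears at 16 Hz.
100 Hz mod fs = 4 Hz.
4 Hz ≤ fs/2 = 24 Hz, appears at 4 Hz.
80 Hz mod fs = 32 Hz.
32 Hz > fs/2 = 24 Hz, folds to fs − 32 Hz = 16 Hz.
64 Hz and 80 Hz both map to 16 Hz.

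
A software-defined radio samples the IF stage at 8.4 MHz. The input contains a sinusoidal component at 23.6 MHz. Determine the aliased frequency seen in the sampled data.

1.6 MHz

23.6 MHz mod fs = 6.8 MHz.
6.8 MHz > fs/2 = 4.2 MHz, folds to fs − 6.8 MHz = 1.6 MHz.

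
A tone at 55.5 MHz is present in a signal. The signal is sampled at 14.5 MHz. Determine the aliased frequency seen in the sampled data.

2.5 MHz

55.5 MHz mod fs = 12 MHz.
12 MHz > fs/2 = 7.25 MHz, folds to fs − 12 MHz = 2.5 MHz.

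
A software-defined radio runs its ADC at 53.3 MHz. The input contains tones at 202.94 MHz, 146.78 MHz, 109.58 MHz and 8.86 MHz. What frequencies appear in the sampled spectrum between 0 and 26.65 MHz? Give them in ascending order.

2.98 MHz, 8.86 MHz, 10.26 MHz, 13.12 MHz

fs/2 = 26.65 MHz.
202.94 MHz mod fs = 43.04 MHz.
43.04 MHz > fs/2 = 26.65 MHz, folds to fs − 43.04 MHz = 10.26 MHz.
146.78 MHz mod fs = 40.18 MHz.
40.18 MHz > fs/2 = 26.65 MHz, folds to fs − 40.18 MHz = 13.12 MHz.
109.58 MHz mod fs = 2.98 MHz.
2.98 MHz ≤ fs/2 = 26.65 MHz, appears at 2.98 MHz.
8.86 MHz ≤ fs/2 = 26.65 MHz, passes unchanged.
Distinct values: {2.98 MHz, 8.86 MHz, 10.26 MHz, 13.12 MHz}.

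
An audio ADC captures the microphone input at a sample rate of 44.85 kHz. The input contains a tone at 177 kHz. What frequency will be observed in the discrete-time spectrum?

177 kHz mod fs = 42.45 kHz.
42.45 kHz > fs/2 = 22.425 kHz, folds to fs − 42.45 kHz = 2.4 kHz.

2.4 kHz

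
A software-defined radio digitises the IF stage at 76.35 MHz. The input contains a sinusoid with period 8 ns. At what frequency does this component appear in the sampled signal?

T = 8 ns → f = 1/T = 125 MHz.
125 MHz mod fs = 48.65 MHz.
48.65 MHz > fs/2 = 38.175 MHz, folds to fs − 48.65 MHz = 27.7 MHz.

27.7 MHz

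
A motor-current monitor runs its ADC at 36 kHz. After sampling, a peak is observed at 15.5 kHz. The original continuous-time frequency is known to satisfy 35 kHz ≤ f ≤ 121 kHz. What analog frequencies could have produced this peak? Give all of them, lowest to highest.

51.5 kHz, 56.5 kHz, 87.5 kHz, 92.5 kHz

Frequencies that alias to 15.5 kHz are k·fs ± 15.5 kHz for integer k ≥ 0.
k=0: 15.5 kHz.
k=1: 20.5 kHz, 51.5 kHz.
k=2: 56.5 kHz, 87.5 kHz.
k=3: 92.5 kHz, 123.5 kHz.
k=4: 128.5 kHz, 159.5 kHz.
Within [35 kHz, 121 kHz]: 51.5 kHz, 56.5 kHz, 87.5 kHz, 92.5 kHz.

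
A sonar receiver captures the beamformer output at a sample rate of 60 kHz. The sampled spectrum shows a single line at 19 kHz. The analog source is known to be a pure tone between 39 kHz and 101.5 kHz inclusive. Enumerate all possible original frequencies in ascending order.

Frequencies that alias to 19 kHz are k·fs ± 19 kHz for integer k ≥ 0.
k=0: 19 kHz.
k=1: 41 kHz, 79 kHz.
k=2: 101 kHz, 139 kHz.
k=3: 161 kHz, 199 kHz.
Within [39 kHz, 101.5 kHz]: 41 kHz, 79 kHz, 101 kHz.

41 kHz, 79 kHz, 101 kHz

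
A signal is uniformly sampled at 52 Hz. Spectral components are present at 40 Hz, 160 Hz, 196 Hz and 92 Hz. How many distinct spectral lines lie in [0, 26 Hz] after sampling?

2

fs/2 = 26 Hz.
40 Hz > fs/2 = 26 Hz, folds to fs − 40 Hz = 12 Hz.
160 Hz mod fs = 4 Hz.
4 Hz ≤ fs/2 = 26 Hz, appears at 4 Hz.
196 Hz mod fs = 40 Hz.
40 Hz > fs/2 = 26 Hz, folds to fs − 40 Hz = 12 Hz.
92 Hz mod fs = 40 Hz.
40 Hz > fs/2 = 26 Hz, folds to fs − 40 Hz = 12 Hz.
Distinct values: {4 Hz, 12 Hz} → 2.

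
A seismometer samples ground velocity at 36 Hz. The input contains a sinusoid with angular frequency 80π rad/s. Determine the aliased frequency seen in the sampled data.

ω = 80π rad/s → f = ω/(2π) = 40 Hz.
40 Hz mod fs = 4 Hz.
4 Hz ≤ fs/2 = 18 Hz, appears at 4 Hz.

4 Hz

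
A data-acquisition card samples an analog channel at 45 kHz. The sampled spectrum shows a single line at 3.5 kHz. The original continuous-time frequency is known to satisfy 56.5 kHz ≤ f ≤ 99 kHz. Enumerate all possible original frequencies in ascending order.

86.5 kHz, 93.5 kHz

Frequencies that alias to 3.5 kHz are k·fs ± 3.5 kHz for integer k ≥ 0.
k=0: 3.5 kHz.
k=1: 41.5 kHz, 48.5 kHz.
k=2: 86.5 kHz, 93.5 kHz.
k=3: 131.5 kHz, 138.5 kHz.
Within [56.5 kHz, 99 kHz]: 86.5 kHz, 93.5 kHz.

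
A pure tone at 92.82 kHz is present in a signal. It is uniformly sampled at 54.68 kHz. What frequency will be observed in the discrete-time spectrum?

92.82 kHz mod fs = 38.14 kHz.
38.14 kHz > fs/2 = 27.34 kHz, folds to fs − 38.14 kHz = 16.54 kHz.

16.54 kHz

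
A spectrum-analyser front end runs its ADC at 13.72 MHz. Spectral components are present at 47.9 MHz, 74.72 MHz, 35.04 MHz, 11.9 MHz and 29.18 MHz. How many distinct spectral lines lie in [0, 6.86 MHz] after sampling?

4

fs/2 = 6.86 MHz.
47.9 MHz mod fs = 6.74 MHz.
6.74 MHz ≤ fs/2 = 6.86 MHz, appears at 6.74 MHz.
74.72 MHz mod fs = 6.12 MHz.
6.12 MHz ≤ fs/2 = 6.86 MHz, appears at 6.12 MHz.
35.04 MHz mod fs = 7.6 MHz.
7.6 MHz > fs/2 = 6.86 MHz, folds to fs − 7.6 MHz = 6.12 MHz.
11.9 MHz > fs/2 = 6.86 MHz, folds to fs − 11.9 MHz = 1.82 MHz.
29.18 MHz mod fs = 1.74 MHz.
1.74 MHz ≤ fs/2 = 6.86 MHz, appears at 1.74 MHz.
Distinct values: {1.74 MHz, 1.82 MHz, 6.12 MHz, 6.74 MHz} → 4.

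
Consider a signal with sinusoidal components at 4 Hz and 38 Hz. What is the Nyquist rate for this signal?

Highest-frequency component: 38 Hz.
Nyquist rate = 2 × 38 Hz = 76 Hz.

76 Hz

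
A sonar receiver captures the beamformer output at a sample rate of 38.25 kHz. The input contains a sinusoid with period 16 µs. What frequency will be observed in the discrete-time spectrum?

T = 16 µs → f = 1/T = 62.5 kHz.
62.5 kHz mod fs = 24.25 kHz.
24.25 kHz > fs/2 = 19.125 kHz, folds to fs − 24.25 kHz = 14 kHz.

14 kHz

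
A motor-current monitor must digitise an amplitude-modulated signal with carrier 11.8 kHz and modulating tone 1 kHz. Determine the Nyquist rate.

AM sidebands sit at fc ± fm = 10.8 kHz and 12.8 kHz.
Highest-frequency component: 12.8 kHz.
Nyquist rate = 2 × 12.8 kHz = 25.6 kHz.

25.6 kHz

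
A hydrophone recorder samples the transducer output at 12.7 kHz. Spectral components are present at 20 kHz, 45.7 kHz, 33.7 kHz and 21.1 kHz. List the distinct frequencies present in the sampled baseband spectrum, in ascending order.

4.3 kHz, 4.4 kHz, 5.1 kHz, 5.4 kHz

fs/2 = 6.35 kHz.
20 kHz mod fs = 7.3 kHz.
7.3 kHz > fs/2 = 6.35 kHz, folds to fs − 7.3 kHz = 5.4 kHz.
45.7 kHz mod fs = 7.6 kHz.
7.6 kHz > fs/2 = 6.35 kHz, folds to fs − 7.6 kHz = 5.1 kHz.
33.7 kHz mod fs = 8.3 kHz.
8.3 kHz > fs/2 = 6.35 kHz, folds to fs − 8.3 kHz = 4.4 kHz.
21.1 kHz mod fs = 8.4 kHz.
8.4 kHz > fs/2 = 6.35 kHz, folds to fs − 8.4 kHz = 4.3 kHz.
Distinct values: {4.3 kHz, 4.4 kHz, 5.1 kHz, 5.4 kHz}.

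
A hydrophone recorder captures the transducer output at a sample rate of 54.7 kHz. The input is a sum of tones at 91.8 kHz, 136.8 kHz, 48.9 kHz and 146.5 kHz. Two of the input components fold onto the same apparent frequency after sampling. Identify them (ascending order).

91.8 kHz, 146.5 kHz

fs/2 = 27.35 kHz.
91.8 kHz mod fs = 37.1 kHz.
37.1 kHz > fs/2 = 27.35 kHz, folds to fs − 37.1 kHz = 17.6 kHz.
136.8 kHz mod fs = 27.4 kHz.
27.4 kHz > fs/2 = 27.35 kHz, folds to fs − 27.4 kHz = 27.3 kHz.
48.9 kHz > fs/2 = 27.35 kHz, folds to fs − 48.9 kHz = 5.8 kHz.
146.5 kHz mod fs = 37.1 kHz.
37.1 kHz > fs/2 = 27.35 kHz, folds to fs − 37.1 kHz = 17.6 kHz.
91.8 kHz and 146.5 kHz both map to 17.6 kHz.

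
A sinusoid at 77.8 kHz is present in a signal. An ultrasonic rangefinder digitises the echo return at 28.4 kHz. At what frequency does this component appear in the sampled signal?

77.8 kHz mod fs = 21 kHz.
21 kHz > fs/2 = 14.2 kHz, folds to fs − 21 kHz = 7.4 kHz.

7.4 kHz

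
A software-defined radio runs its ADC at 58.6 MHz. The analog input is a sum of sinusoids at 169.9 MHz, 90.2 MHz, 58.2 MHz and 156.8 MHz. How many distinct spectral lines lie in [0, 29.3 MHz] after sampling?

4

fs/2 = 29.3 MHz.
169.9 MHz mod fs = 52.7 MHz.
52.7 MHz > fs/2 = 29.3 MHz, folds to fs − 52.7 MHz = 5.9 MHz.
90.2 MHz mod fs = 31.6 MHz.
31.6 MHz > fs/2 = 29.3 MHz, folds to fs − 31.6 MHz = 27 MHz.
58.2 MHz > fs/2 = 29.3 MHz, folds to fs − 58.2 MHz = 0.4 MHz.
156.8 MHz mod fs = 39.6 MHz.
39.6 MHz > fs/2 = 29.3 MHz, folds to fs − 39.6 MHz = 19 MHz.
Distinct values: {0.4 MHz, 5.9 MHz, 19 MHz, 27 MHz} → 4.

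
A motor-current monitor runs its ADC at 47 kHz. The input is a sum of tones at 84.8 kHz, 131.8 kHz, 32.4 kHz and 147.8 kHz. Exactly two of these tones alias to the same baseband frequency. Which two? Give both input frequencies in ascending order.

84.8 kHz, 131.8 kHz

fs/2 = 23.5 kHz.
84.8 kHz mod fs = 37.8 kHz.
37.8 kHz > fs/2 = 23.5 kHz, folds to fs − 37.8 kHz = 9.2 kHz.
131.8 kHz mod fs = 37.8 kHz.
37.8 kHz > fs/2 = 23.5 kHz, folds to fs − 37.8 kHz = 9.2 kHz.
32.4 kHz > fs/2 = 23.5 kHz, folds to fs − 32.4 kHz = 14.6 kHz.
147.8 kHz mod fs = 6.8 kHz.
6.8 kHz ≤ fs/2 = 23.5 kHz, appears at 6.8 kHz.
84.8 kHz and 131.8 kHz both map to 9.2 kHz.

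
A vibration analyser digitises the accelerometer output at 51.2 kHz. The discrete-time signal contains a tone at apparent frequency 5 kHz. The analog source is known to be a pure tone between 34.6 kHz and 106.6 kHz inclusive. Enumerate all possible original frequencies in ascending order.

Frequencies that alias to 5 kHz are k·fs ± 5 kHz for integer k ≥ 0.
k=0: 5 kHz.
k=1: 46.2 kHz, 56.2 kHz.
k=2: 97.4 kHz, 107.4 kHz.
k=3: 148.6 kHz, 158.6 kHz.
Within [34.6 kHz, 106.6 kHz]: 46.2 kHz, 56.2 kHz, 97.4 kHz.

46.2 kHz, 56.2 kHz, 97.4 kHz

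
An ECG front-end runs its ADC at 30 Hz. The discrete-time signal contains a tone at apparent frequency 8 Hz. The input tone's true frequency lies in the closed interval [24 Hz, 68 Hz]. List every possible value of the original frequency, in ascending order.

38 Hz, 52 Hz, 68 Hz

Frequencies that alias to 8 Hz are k·fs ± 8 Hz for integer k ≥ 0.
k=0: 8 Hz.
k=1: 22 Hz, 38 Hz.
k=2: 52 Hz, 68 Hz.
k=3: 82 Hz, 98 Hz.
Within [24 Hz, 68 Hz]: 38 Hz, 52 Hz, 68 Hz.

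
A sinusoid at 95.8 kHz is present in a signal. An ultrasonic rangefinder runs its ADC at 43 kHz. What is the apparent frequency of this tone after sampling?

95.8 kHz mod fs = 9.8 kHz.
9.8 kHz ≤ fs/2 = 21.5 kHz, appears at 9.8 kHz.

9.8 kHz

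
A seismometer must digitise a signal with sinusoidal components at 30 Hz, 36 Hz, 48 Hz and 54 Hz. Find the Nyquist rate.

Highest-frequency component: 54 Hz.
Nyquist rate = 2 × 54 Hz = 108 Hz.

108 Hz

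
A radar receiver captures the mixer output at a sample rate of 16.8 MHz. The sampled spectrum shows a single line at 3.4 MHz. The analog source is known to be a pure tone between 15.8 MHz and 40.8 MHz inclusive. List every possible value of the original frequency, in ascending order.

Frequencies that alias to 3.4 MHz are k·fs ± 3.4 MHz for integer k ≥ 0.
k=0: 3.4 MHz.
k=1: 13.4 MHz, 20.2 MHz.
k=2: 30.2 MHz, 37 MHz.
k=3: 47 MHz, 53.8 MHz.
Within [15.8 MHz, 40.8 MHz]: 20.2 MHz, 30.2 MHz, 37 MHz.

20.2 MHz, 30.2 MHz, 37 MHz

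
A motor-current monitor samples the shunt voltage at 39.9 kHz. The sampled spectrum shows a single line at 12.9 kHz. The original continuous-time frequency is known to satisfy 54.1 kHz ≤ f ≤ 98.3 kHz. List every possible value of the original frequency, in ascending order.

66.9 kHz, 92.7 kHz

Frequencies that alias to 12.9 kHz are k·fs ± 12.9 kHz for integer k ≥ 0.
k=0: 12.9 kHz.
k=1: 27 kHz, 52.8 kHz.
k=2: 66.9 kHz, 92.7 kHz.
k=3: 106.8 kHz, 132.6 kHz.
Within [54.1 kHz, 98.3 kHz]: 66.9 kHz, 92.7 kHz.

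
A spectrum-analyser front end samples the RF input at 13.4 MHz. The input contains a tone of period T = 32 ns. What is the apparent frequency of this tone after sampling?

4.45 MHz

T = 32 ns → f = 1/T = 31.25 MHz.
31.25 MHz mod fs = 4.45 MHz.
4.45 MHz ≤ fs/2 = 6.7 MHz, appears at 4.45 MHz.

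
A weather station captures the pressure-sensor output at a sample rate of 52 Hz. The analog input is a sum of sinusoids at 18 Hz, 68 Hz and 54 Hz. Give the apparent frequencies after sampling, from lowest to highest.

2 Hz, 16 Hz, 18 Hz

fs/2 = 26 Hz.
18 Hz ≤ fs/2 = 26 Hz, passes unchanged.
68 Hz mod fs = 16 Hz.
16 Hz ≤ fs/2 = 26 Hz, appears at 16 Hz.
54 Hz mod fs = 2 Hz.
2 Hz ≤ fs/2 = 26 Hz, appears at 2 Hz.
Distinct values: {2 Hz, 16 Hz, 18 Hz}.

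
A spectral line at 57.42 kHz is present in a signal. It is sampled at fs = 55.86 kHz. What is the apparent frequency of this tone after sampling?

57.42 kHz mod fs = 1.56 kHz.
1.56 kHz ≤ fs/2 = 27.93 kHz, appears at 1.56 kHz.

1.56 kHz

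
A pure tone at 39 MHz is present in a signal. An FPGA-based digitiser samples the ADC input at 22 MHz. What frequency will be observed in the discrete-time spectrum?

5 MHz

39 MHz mod fs = 17 MHz.
17 MHz > fs/2 = 11 MHz, folds to fs − 17 MHz = 5 MHz.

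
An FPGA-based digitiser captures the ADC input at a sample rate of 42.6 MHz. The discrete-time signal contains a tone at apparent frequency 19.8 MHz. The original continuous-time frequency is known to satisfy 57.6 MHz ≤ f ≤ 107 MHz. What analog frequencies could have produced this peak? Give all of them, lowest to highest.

62.4 MHz, 65.4 MHz, 105 MHz

Frequencies that alias to 19.8 MHz are k·fs ± 19.8 MHz for integer k ≥ 0.
k=0: 19.8 MHz.
k=1: 22.8 MHz, 62.4 MHz.
k=2: 65.4 MHz, 105 MHz.
k=3: 108 MHz, 147.6 MHz.
Within [57.6 MHz, 107 MHz]: 62.4 MHz, 65.4 MHz, 105 MHz.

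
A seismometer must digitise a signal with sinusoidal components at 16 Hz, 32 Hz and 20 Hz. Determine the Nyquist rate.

64 Hz

Highest-frequency component: 32 Hz.
Nyquist rate = 2 × 32 Hz = 64 Hz.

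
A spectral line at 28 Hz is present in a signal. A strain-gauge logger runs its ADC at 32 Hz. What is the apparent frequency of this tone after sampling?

4 Hz

28 Hz > fs/2 = 16 Hz, folds to fs − 28 Hz = 4 Hz.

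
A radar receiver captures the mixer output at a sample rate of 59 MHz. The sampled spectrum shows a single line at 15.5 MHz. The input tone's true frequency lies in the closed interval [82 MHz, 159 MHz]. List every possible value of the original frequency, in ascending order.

Frequencies that alias to 15.5 MHz are k·fs ± 15.5 MHz for integer k ≥ 0.
k=0: 15.5 MHz.
k=1: 43.5 MHz, 74.5 MHz.
k=2: 102.5 MHz, 133.5 MHz.
k=3: 161.5 MHz, 192.5 MHz.
Within [82 MHz, 159 MHz]: 102.5 MHz, 133.5 MHz.

102.5 MHz, 133.5 MHz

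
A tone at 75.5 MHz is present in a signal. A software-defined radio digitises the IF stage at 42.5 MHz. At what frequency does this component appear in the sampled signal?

9.5 MHz

75.5 MHz mod fs = 33 MHz.
33 MHz > fs/2 = 21.25 MHz, folds to fs − 33 MHz = 9.5 MHz.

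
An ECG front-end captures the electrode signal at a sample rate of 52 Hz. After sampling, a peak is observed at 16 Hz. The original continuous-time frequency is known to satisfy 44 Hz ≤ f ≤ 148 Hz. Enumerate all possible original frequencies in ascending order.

Frequencies that alias to 16 Hz are k·fs ± 16 Hz for integer k ≥ 0.
k=0: 16 Hz.
k=1: 36 Hz, 68 Hz.
k=2: 88 Hz, 120 Hz.
k=3: 140 Hz, 172 Hz.
k=4: 192 Hz, 224 Hz.
Within [44 Hz, 148 Hz]: 68 Hz, 88 Hz, 120 Hz, 140 Hz.

68 Hz, 88 Hz, 120 Hz, 140 Hz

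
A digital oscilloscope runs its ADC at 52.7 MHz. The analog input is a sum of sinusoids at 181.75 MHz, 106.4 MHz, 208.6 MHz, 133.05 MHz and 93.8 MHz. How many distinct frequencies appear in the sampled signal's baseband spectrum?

5

fs/2 = 26.35 MHz.
181.75 MHz mod fs = 23.65 MHz.
23.65 MHz ≤ fs/2 = 26.35 MHz, appears at 23.65 MHz.
106.4 MHz mod fs = 1 MHz.
1 MHz ≤ fs/2 = 26.35 MHz, appears at 1 MHz.
208.6 MHz mod fs = 50.5 MHz.
50.5 MHz > fs/2 = 26.35 MHz, folds to fs − 50.5 MHz = 2.2 MHz.
133.05 MHz mod fs = 27.65 MHz.
27.65 MHz > fs/2 = 26.35 MHz, folds to fs − 27.65 MHz = 25.05 MHz.
93.8 MHz mod fs = 41.1 MHz.
41.1 MHz > fs/2 = 26.35 MHz, folds to fs − 41.1 MHz = 11.6 MHz.
Distinct values: {1 MHz, 2.2 MHz, 11.6 MHz, 23.65 MHz, 25.05 MHz} → 5.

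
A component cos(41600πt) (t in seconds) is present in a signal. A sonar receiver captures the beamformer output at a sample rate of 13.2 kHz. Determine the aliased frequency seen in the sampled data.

5.6 kHz

ω = 41600π rad/s → f = ω/(2π) = 20800 Hz = 20.8 kHz.
20.8 kHz mod fs = 7.6 kHz.
7.6 kHz > fs/2 = 6.6 kHz, folds to fs − 7.6 kHz = 5.6 kHz.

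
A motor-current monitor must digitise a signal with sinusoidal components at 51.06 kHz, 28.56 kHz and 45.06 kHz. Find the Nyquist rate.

102.12 kHz

Highest-frequency component: 51.06 kHz.
Nyquist rate = 2 × 51.06 kHz = 102.12 kHz.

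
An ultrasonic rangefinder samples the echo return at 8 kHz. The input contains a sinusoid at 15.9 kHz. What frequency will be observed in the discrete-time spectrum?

15.9 kHz mod fs = 7.9 kHz.
7.9 kHz > fs/2 = 4 kHz, folds to fs − 7.9 kHz = 0.1 kHz.

0.1 kHz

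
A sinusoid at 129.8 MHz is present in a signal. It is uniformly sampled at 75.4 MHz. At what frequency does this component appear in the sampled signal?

21 MHz

129.8 MHz mod fs = 54.4 MHz.
54.4 MHz > fs/2 = 37.7 MHz, folds to fs − 54.4 MHz = 21 MHz.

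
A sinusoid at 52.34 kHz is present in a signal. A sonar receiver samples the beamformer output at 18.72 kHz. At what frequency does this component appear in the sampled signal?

52.34 kHz mod fs = 14.9 kHz.
14.9 kHz > fs/2 = 9.36 kHz, folds to fs − 14.9 kHz = 3.82 kHz.

3.82 kHz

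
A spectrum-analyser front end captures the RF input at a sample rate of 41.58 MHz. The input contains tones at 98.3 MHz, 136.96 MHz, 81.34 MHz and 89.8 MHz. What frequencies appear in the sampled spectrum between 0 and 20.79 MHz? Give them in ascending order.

1.82 MHz, 6.64 MHz, 12.22 MHz, 15.14 MHz

fs/2 = 20.79 MHz.
98.3 MHz mod fs = 15.14 MHz.
15.14 MHz ≤ fs/2 = 20.79 MHz, appears at 15.14 MHz.
136.96 MHz mod fs = 12.22 MHz.
12.22 MHz ≤ fs/2 = 20.79 MHz, appears at 12.22 MHz.
81.34 MHz mod fs = 39.76 MHz.
39.76 MHz > fs/2 = 20.79 MHz, folds to fs − 39.76 MHz = 1.82 MHz.
89.8 MHz mod fs = 6.64 MHz.
6.64 MHz ≤ fs/2 = 20.79 MHz, appears at 6.64 MHz.
Distinct values: {1.82 MHz, 6.64 MHz, 12.22 MHz, 15.14 MHz}.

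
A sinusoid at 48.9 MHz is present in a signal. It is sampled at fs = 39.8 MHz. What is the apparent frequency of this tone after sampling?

9.1 MHz

48.9 MHz mod fs = 9.1 MHz.
9.1 MHz ≤ fs/2 = 19.9 MHz, appears at 9.1 MHz.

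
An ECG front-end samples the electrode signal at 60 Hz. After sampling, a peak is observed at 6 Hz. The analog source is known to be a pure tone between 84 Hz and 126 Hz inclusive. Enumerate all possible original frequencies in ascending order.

Frequencies that alias to 6 Hz are k·fs ± 6 Hz for integer k ≥ 0.
k=0: 6 Hz.
k=1: 54 Hz, 66 Hz.
k=2: 114 Hz, 126 Hz.
k=3: 174 Hz, 186 Hz.
Within [84 Hz, 126 Hz]: 114 Hz, 126 Hz.

114 Hz, 126 Hz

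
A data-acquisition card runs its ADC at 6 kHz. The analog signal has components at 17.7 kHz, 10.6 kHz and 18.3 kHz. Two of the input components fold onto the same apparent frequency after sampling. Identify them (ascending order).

fs/2 = 3 kHz.
17.7 kHz mod fs = 5.7 kHz.
5.7 kHz > fs/2 = 3 kHz, folds to fs − 5.7 kHz = 0.3 kHz.
10.6 kHz mod fs = 4.6 kHz.
4.6 kHz > fs/2 = 3 kHz, folds to fs − 4.6 kHz = 1.4 kHz.
18.3 kHz mod fs = 0.3 kHz.
0.3 kHz ≤ fs/2 = 3 kHz, appears at 0.3 kHz.
17.7 kHz and 18.3 kHz both map to 0.3 kHz.

17.7 kHz, 18.3 kHz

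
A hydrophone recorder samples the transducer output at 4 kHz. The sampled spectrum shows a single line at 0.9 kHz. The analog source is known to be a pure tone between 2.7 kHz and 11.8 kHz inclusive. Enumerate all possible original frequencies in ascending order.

Frequencies that alias to 0.9 kHz are k·fs ± 0.9 kHz for integer k ≥ 0.
k=0: 0.9 kHz.
k=1: 3.1 kHz, 4.9 kHz.
k=2: 7.1 kHz, 8.9 kHz.
k=3: 11.1 kHz, 12.9 kHz.
k=4: 15.1 kHz, 16.9 kHz.
Within [2.7 kHz, 11.8 kHz]: 3.1 kHz, 4.9 kHz, 7.1 kHz, 8.9 kHz, 11.1 kHz.

3.1 kHz, 4.9 kHz, 7.1 kHz, 8.9 kHz, 11.1 kHz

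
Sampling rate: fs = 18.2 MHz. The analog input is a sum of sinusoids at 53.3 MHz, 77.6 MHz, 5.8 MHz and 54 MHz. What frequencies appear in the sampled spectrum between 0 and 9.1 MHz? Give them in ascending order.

0.6 MHz, 1.3 MHz, 4.8 MHz, 5.8 MHz

fs/2 = 9.1 MHz.
53.3 MHz mod fs = 16.9 MHz.
16.9 MHz > fs/2 = 9.1 MHz, folds to fs − 16.9 MHz = 1.3 MHz.
77.6 MHz mod fs = 4.8 MHz.
4.8 MHz ≤ fs/2 = 9.1 MHz, appears at 4.8 MHz.
5.8 MHz ≤ fs/2 = 9.1 MHz, passes unchanged.
54 MHz mod fs = 17.6 MHz.
17.6 MHz > fs/2 = 9.1 MHz, folds to fs − 17.6 MHz = 0.6 MHz.
Distinct values: {0.6 MHz, 1.3 MHz, 4.8 MHz, 5.8 MHz}.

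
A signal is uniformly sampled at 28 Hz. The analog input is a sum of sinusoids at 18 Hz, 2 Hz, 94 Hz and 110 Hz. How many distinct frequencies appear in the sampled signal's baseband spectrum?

2

fs/2 = 14 Hz.
18 Hz > fs/2 = 14 Hz, folds to fs − 18 Hz = 10 Hz.
2 Hz ≤ fs/2 = 14 Hz, passes unchanged.
94 Hz mod fs = 10 Hz.
10 Hz ≤ fs/2 = 14 Hz, appears at 10 Hz.
110 Hz mod fs = 26 Hz.
26 Hz > fs/2 = 14 Hz, folds to fs − 26 Hz = 2 Hz.
Distinct values: {2 Hz, 10 Hz} → 2.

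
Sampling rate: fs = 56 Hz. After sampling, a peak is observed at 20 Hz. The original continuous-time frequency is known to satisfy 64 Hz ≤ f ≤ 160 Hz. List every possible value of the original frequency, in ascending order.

76 Hz, 92 Hz, 132 Hz, 148 Hz

Frequencies that alias to 20 Hz are k·fs ± 20 Hz for integer k ≥ 0.
k=0: 20 Hz.
k=1: 36 Hz, 76 Hz.
k=2: 92 Hz, 132 Hz.
k=3: 148 Hz, 188 Hz.
k=4: 204 Hz, 244 Hz.
Within [64 Hz, 160 Hz]: 76 Hz, 92 Hz, 132 Hz, 148 Hz.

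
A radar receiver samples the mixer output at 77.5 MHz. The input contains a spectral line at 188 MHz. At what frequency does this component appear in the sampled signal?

33 MHz

188 MHz mod fs = 33 MHz.
33 MHz ≤ fs/2 = 38.75 MHz, appears at 33 MHz.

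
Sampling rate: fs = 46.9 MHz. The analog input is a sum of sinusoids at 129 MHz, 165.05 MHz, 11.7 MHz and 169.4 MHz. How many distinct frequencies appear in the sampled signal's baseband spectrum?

fs/2 = 23.45 MHz.
129 MHz mod fs = 35.2 MHz.
35.2 MHz > fs/2 = 23.45 MHz, folds to fs − 35.2 MHz = 11.7 MHz.
165.05 MHz mod fs = 24.35 MHz.
24.35 MHz > fs/2 = 23.45 MHz, folds to fs − 24.35 MHz = 22.55 MHz.
11.7 MHz ≤ fs/2 = 23.45 MHz, passes unchanged.
169.4 MHz mod fs = 28.7 MHz.
28.7 MHz > fs/2 = 23.45 MHz, folds to fs − 28.7 MHz = 18.2 MHz.
Distinct values: {11.7 MHz, 18.2 MHz, 22.55 MHz} → 3.

3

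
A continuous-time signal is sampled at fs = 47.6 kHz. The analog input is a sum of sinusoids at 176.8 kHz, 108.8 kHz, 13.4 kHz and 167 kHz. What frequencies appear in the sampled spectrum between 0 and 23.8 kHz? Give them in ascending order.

fs/2 = 23.8 kHz.
176.8 kHz mod fs = 34 kHz.
34 kHz > fs/2 = 23.8 kHz, folds to fs − 34 kHz = 13.6 kHz.
108.8 kHz mod fs = 13.6 kHz.
13.6 kHz ≤ fs/2 = 23.8 kHz, appears at 13.6 kHz.
13.4 kHz ≤ fs/2 = 23.8 kHz, passes unchanged.
167 kHz mod fs = 24.2 kHz.
24.2 kHz > fs/2 = 23.8 kHz, folds to fs − 24.2 kHz = 23.4 kHz.
Distinct values: {13.4 kHz, 13.6 kHz, 23.4 kHz}.

13.4 kHz, 13.6 kHz, 23.4 kHz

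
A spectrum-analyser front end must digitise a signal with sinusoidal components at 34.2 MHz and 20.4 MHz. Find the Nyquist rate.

Highest-frequency component: 34.2 MHz.
Nyquist rate = 2 × 34.2 MHz = 68.4 MHz.

68.4 MHz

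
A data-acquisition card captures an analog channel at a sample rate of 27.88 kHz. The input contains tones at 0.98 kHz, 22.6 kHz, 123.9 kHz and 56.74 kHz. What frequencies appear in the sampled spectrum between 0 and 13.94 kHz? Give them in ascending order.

0.98 kHz, 5.28 kHz, 12.38 kHz

fs/2 = 13.94 kHz.
0.98 kHz ≤ fs/2 = 13.94 kHz, passes unchanged.
22.6 kHz > fs/2 = 13.94 kHz, folds to fs − 22.6 kHz = 5.28 kHz.
123.9 kHz mod fs = 12.38 kHz.
12.38 kHz ≤ fs/2 = 13.94 kHz, appears at 12.38 kHz.
56.74 kHz mod fs = 0.98 kHz.
0.98 kHz ≤ fs/2 = 13.94 kHz, appears at 0.98 kHz.
Distinct values: {0.98 kHz, 5.28 kHz, 12.38 kHz}.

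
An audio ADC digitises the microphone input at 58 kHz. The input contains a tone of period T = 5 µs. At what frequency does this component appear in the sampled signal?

26 kHz

T = 5 µs → f = 1/T = 200 kHz.
200 kHz mod fs = 26 kHz.
26 kHz ≤ fs/2 = 29 kHz, appears at 26 kHz.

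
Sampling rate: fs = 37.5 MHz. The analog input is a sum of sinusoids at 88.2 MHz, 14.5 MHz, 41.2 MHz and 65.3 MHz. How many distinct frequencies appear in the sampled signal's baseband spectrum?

fs/2 = 18.75 MHz.
88.2 MHz mod fs = 13.2 MHz.
13.2 MHz ≤ fs/2 = 18.75 MHz, appears at 13.2 MHz.
14.5 MHz ≤ fs/2 = 18.75 MHz, passes unchanged.
41.2 MHz mod fs = 3.7 MHz.
3.7 MHz ≤ fs/2 = 18.75 MHz, appears at 3.7 MHz.
65.3 MHz mod fs = 27.8 MHz.
27.8 MHz > fs/2 = 18.75 MHz, folds to fs − 27.8 MHz = 9.7 MHz.
Distinct values: {3.7 MHz, 9.7 MHz, 13.2 MHz, 14.5 MHz} → 4.

4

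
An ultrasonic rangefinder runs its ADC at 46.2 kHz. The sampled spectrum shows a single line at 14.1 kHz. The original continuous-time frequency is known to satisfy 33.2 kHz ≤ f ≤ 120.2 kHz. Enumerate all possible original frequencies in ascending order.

Frequencies that alias to 14.1 kHz are k·fs ± 14.1 kHz for integer k ≥ 0.
k=0: 14.1 kHz.
k=1: 32.1 kHz, 60.3 kHz.
k=2: 78.3 kHz, 106.5 kHz.
k=3: 124.5 kHz, 152.7 kHz.
Within [33.2 kHz, 120.2 kHz]: 60.3 kHz, 78.3 kHz, 106.5 kHz.

60.3 kHz, 78.3 kHz, 106.5 kHz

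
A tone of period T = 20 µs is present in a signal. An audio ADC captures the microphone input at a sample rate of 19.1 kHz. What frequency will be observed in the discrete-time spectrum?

T = 20 µs → f = 1/T = 50 kHz.
50 kHz mod fs = 11.8 kHz.
11.8 kHz > fs/2 = 9.55 kHz, folds to fs − 11.8 kHz = 7.3 kHz.

7.3 kHz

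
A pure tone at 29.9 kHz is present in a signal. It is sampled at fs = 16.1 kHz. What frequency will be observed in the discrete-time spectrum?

2.3 kHz

29.9 kHz mod fs = 13.8 kHz.
13.8 kHz > fs/2 = 8.05 kHz, folds to fs − 13.8 kHz = 2.3 kHz.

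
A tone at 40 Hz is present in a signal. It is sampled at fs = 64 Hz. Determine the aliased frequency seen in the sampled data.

40 Hz > fs/2 = 32 Hz, folds to fs − 40 Hz = 24 Hz.

24 Hz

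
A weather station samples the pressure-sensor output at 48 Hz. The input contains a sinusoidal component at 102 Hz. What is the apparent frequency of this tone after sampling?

102 Hz mod fs = 6 Hz.
6 Hz ≤ fs/2 = 24 Hz, appears at 6 Hz.

6 Hz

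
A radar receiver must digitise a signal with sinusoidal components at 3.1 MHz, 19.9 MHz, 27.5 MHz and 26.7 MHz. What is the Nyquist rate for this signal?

55 MHz

Highest-frequency component: 27.5 MHz.
Nyquist rate = 2 × 27.5 MHz = 55 MHz.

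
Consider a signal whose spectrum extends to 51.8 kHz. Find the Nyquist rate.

103.6 kHz

Nyquist rate = 2 × 51.8 kHz = 103.6 kHz.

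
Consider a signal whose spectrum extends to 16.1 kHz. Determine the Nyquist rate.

32.2 kHz

Nyquist rate = 2 × 16.1 kHz = 32.2 kHz.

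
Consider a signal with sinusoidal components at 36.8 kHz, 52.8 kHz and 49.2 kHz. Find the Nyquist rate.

Highest-frequency component: 52.8 kHz.
Nyquist rate = 2 × 52.8 kHz = 105.6 kHz.

105.6 kHz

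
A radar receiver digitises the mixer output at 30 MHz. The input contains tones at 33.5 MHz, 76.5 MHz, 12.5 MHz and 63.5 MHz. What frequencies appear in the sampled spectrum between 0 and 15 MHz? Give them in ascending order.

3.5 MHz, 12.5 MHz, 13.5 MHz

fs/2 = 15 MHz.
33.5 MHz mod fs = 3.5 MHz.
3.5 MHz ≤ fs/2 = 15 MHz, appears at 3.5 MHz.
76.5 MHz mod fs = 16.5 MHz.
16.5 MHz > fs/2 = 15 MHz, folds to fs − 16.5 MHz = 13.5 MHz.
12.5 MHz ≤ fs/2 = 15 MHz, passes unchanged.
63.5 MHz mod fs = 3.5 MHz.
3.5 MHz ≤ fs/2 = 15 MHz, appears at 3.5 MHz.
Distinct values: {3.5 MHz, 12.5 MHz, 13.5 MHz}.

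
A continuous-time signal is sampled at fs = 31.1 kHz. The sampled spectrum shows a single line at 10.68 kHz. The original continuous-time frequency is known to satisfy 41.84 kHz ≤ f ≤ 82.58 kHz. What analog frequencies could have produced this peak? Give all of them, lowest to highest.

Frequencies that alias to 10.68 kHz are k·fs ± 10.68 kHz for integer k ≥ 0.
k=0: 10.68 kHz.
k=1: 20.42 kHz, 41.78 kHz.
k=2: 51.52 kHz, 72.88 kHz.
k=3: 82.62 kHz, 103.98 kHz.
Within [41.84 kHz, 82.58 kHz]: 51.52 kHz, 72.88 kHz.

51.52 kHz, 72.88 kHz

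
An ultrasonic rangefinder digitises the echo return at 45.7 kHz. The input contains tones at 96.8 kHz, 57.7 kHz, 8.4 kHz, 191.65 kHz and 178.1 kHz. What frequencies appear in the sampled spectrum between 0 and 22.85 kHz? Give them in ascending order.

4.7 kHz, 5.4 kHz, 8.4 kHz, 8.85 kHz, 12 kHz

fs/2 = 22.85 kHz.
96.8 kHz mod fs = 5.4 kHz.
5.4 kHz ≤ fs/2 = 22.85 kHz, appears at 5.4 kHz.
57.7 kHz mod fs = 12 kHz.
12 kHz ≤ fs/2 = 22.85 kHz, appears at 12 kHz.
8.4 kHz ≤ fs/2 = 22.85 kHz, passes unchanged.
191.65 kHz mod fs = 8.85 kHz.
8.85 kHz ≤ fs/2 = 22.85 kHz, appears at 8.85 kHz.
178.1 kHz mod fs = 41 kHz.
41 kHz > fs/2 = 22.85 kHz, folds to fs − 41 kHz = 4.7 kHz.
Distinct values: {4.7 kHz, 5.4 kHz, 8.4 kHz, 8.85 kHz, 12 kHz}.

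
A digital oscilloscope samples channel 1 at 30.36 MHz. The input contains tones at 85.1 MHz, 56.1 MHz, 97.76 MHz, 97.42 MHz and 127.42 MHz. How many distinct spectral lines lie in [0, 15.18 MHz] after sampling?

4

fs/2 = 15.18 MHz.
85.1 MHz mod fs = 24.38 MHz.
24.38 MHz > fs/2 = 15.18 MHz, folds to fs − 24.38 MHz = 5.98 MHz.
56.1 MHz mod fs = 25.74 MHz.
25.74 MHz > fs/2 = 15.18 MHz, folds to fs − 25.74 MHz = 4.62 MHz.
97.76 MHz mod fs = 6.68 MHz.
6.68 MHz ≤ fs/2 = 15.18 MHz, appears at 6.68 MHz.
97.42 MHz mod fs = 6.34 MHz.
6.34 MHz ≤ fs/2 = 15.18 MHz, appears at 6.34 MHz.
127.42 MHz mod fs = 5.98 MHz.
5.98 MHz ≤ fs/2 = 15.18 MHz, appears at 5.98 MHz.
Distinct values: {4.62 MHz, 5.98 MHz, 6.34 MHz, 6.68 MHz} → 4.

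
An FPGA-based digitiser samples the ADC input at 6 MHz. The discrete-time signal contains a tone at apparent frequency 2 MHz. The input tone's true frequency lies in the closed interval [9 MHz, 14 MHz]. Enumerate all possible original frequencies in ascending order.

Frequencies that alias to 2 MHz are k·fs ± 2 MHz for integer k ≥ 0.
k=0: 2 MHz.
k=1: 4 MHz, 8 MHz.
k=2: 10 MHz, 14 MHz.
k=3: 16 MHz, 20 MHz.
Within [9 MHz, 14 MHz]: 10 MHz, 14 MHz.

10 MHz, 14 MHz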